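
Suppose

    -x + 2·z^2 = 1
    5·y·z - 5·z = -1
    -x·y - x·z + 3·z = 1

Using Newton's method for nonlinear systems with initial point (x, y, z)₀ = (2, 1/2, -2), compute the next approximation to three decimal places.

(5.248, 1.045, -1.781)

At (2, 1/2, -2): F = (5.000, 6.000, -4.000).
Jacobian J = [[-1, 0, 4·z], [0, 5·z, 5·y - 5], [-y - z, -x, -x + 3]].
At the point, J = [[-1.000, 0.000, -8.000], [0.000, -10.000, -2.500], [1.500, -2.000, 1.000]] (det J = -105.000).
Solving J·Δ = −F gives Δ = (3.248, 0.545, 0.219).
Then the next iterate is (x, y, z)₁ = (5.248, 1.045, -1.781).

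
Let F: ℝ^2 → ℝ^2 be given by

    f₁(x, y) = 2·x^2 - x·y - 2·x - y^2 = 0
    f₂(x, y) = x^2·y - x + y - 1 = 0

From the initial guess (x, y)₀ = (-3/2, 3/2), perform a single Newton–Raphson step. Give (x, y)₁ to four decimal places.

At (-3/2, 3/2): F = (7.5000, 5.3750).
Jacobian J = [[4·x - y - 2, -x - 2·y], [2·x·y - 1, x^2 + 1]].
At the point, J = [[-9.5000, -1.5000], [-5.5000, 3.2500]] (det J = -39.1250).
Solving J·Δ = −F gives Δ = (0.8291, -0.2508).
Then the next iterate is (x, y)₁ = (-0.6709, 1.2492).

(-0.6709, 1.2492)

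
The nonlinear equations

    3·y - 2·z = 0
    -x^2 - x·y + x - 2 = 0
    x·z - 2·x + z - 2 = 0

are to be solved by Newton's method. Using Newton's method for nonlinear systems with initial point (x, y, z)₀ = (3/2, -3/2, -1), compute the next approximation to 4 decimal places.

(-1.2941, -0.9020, -1.3529)

At (3/2, -3/2, -1): F = (-2.5000, -0.5000, -7.5000).
Jacobian J = [[0, 3, -2], [-2·x - y + 1, -x, 0], [z - 2, 0, x + 1]].
At the point, J = [[0.0000, 3.0000, -2.0000], [-0.5000, -1.5000, 0.0000], [-3.0000, 0.0000, 2.5000]] (det J = 12.7500).
Solving J·Δ = −F gives Δ = (-2.7941, 0.5980, -0.3529).
Then the next iterate is (x, y, z)₁ = (-1.2941, -0.9020, -1.3529).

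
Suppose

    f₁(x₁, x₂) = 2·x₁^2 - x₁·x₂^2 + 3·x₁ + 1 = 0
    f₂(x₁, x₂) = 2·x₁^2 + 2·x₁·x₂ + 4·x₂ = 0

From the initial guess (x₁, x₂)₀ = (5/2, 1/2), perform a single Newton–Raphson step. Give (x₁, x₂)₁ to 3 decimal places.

(0.912, 0.552)

At (5/2, 1/2): F = (20.375, 17.000).
Jacobian J = [[4·x₁ - x₂^2 + 3, -2·x₁·x₂], [4·x₁ + 2·x₂, 2·x₁ + 4]].
At the point, J = [[12.750, -2.500], [11.000, 9.000]] (det J = 142.250).
Solving J·Δ = −F gives Δ = (-1.588, 0.052).
Then the next iterate is (x₁, x₂)₁ = (0.912, 0.552).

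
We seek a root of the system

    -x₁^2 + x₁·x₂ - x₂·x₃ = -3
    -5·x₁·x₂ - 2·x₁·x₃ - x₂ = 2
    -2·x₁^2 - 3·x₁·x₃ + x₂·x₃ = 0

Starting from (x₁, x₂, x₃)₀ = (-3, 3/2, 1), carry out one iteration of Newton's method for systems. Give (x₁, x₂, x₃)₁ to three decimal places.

(-1.983, 0.429, 0.944)

At (-3, 3/2, 1): F = (-12.000, 25.000, -7.500).
Jacobian J = [[-2·x₁ + x₂, x₁ - x₃, -x₂], [-5·x₂ - 2·x₃, -5·x₁ - 1, -2·x₁], [-4·x₁ - 3·x₃, x₃, -3·x₁ + x₂]].
At the point, J = [[7.500, -4.000, -1.500], [-9.500, 14.000, 6.000], [9.000, 1.000, 10.500]] (det J = 645.750).
Solving J·Δ = −F gives Δ = (1.017, -1.071, -0.056).
Then the next iterate is (x₁, x₂, x₃)₁ = (-1.983, 0.429, 0.944).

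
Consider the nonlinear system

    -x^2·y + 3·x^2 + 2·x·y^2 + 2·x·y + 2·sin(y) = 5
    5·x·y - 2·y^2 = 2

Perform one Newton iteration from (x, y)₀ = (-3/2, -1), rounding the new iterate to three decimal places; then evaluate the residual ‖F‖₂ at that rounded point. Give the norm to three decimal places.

0.214

At (-3/2, -1): F = (2.31706, 3.500).
Jacobian J = [[-2·x·y + 6·x + 2·y^2 + 2·y, -x^2 + 4·x·y + 2·x + 2·cos(y)], [5·y, 5·x - 4·y]].
At the point, J = [[-12.000, 1.83060], [-5.000, -3.500]] (det J = 51.15302).
Solving J·Δ = −F gives Δ = (0.284, 0.595).
Then the next iterate is (x, y)₁ = (-1.216, -0.405).
Re-evaluating at (-1.216, -0.405): F = (-0.16716, 0.13435), so ‖F‖₂ = 0.214.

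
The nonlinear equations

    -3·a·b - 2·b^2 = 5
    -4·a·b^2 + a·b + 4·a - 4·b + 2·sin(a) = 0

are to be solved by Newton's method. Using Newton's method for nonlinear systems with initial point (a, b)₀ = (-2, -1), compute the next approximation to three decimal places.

(3.122, -1.236)

At (-2, -1): F = (-13.000, 4.18141).
Jacobian J = [[-3·b, -3·a - 4·b], [-4·b^2 + b + 2·cos(a) + 4, -8·a·b + a - 4]].
At the point, J = [[3.000, 10.000], [-1.83229, -22.000]] (det J = -47.67706).
Solving J·Δ = −F gives Δ = (5.122, -0.236).
Then the next iterate is (a, b)₁ = (3.122, -1.236).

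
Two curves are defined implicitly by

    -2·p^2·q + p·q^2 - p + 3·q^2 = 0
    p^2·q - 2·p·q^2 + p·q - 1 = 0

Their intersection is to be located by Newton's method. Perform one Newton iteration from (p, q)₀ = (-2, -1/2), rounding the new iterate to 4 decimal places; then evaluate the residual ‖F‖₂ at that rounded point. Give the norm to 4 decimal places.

1.9184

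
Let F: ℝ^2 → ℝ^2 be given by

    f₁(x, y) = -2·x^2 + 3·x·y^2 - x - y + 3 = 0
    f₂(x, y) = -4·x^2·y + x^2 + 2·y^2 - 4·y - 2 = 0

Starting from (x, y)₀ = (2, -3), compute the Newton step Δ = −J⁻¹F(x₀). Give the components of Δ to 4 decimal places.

At (2, -3): F = (50.0000, 80.0000).
Jacobian J = [[-4·x + 3·y^2 - 1, 6·x·y - 1], [-8·x·y + 2·x, -4·x^2 + 4·y - 4]].
At the point, J = [[18.0000, -37.0000], [52.0000, -32.0000]] (det J = 1348.0000).
Solving J·Δ = −F gives Δ = (-1.0089, 0.8605).

(-1.0089, 0.8605)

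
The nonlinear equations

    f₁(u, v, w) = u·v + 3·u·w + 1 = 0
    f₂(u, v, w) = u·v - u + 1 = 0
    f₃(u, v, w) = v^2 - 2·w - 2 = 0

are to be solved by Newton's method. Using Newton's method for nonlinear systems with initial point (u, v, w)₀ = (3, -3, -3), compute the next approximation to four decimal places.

(1.5341, -1.2879, -1.6364)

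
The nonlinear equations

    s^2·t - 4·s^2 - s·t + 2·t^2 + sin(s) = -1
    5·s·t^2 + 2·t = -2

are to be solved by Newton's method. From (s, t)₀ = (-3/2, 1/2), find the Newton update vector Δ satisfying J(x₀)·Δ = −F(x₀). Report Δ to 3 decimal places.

(0.479, 0.313)

At (-3/2, 1/2): F = (-6.62249, 1.125).
Jacobian J = [[2·s·t - 8·s - t + cos(s), s^2 - s + 4·t], [5·t^2, 10·s·t + 2]].
At the point, J = [[10.07074, 5.750], [1.250, -5.500]] (det J = -62.57655).
Solving J·Δ = −F gives Δ = (0.479, 0.313).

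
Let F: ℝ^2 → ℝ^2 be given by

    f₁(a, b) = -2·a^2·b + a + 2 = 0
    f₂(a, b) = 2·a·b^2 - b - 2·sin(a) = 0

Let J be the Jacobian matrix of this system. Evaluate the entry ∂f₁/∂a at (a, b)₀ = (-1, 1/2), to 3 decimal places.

∂f₁/∂a = -4·a·b + 1.
At (-1, 1/2) this is 3.000.

3.000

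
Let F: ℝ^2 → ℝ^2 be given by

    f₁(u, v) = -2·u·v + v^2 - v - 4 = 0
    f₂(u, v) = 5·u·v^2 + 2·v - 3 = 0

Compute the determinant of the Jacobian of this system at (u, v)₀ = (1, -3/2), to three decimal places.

J = [[-2·v, -2·u + 2·v - 1], [5·v^2, 10·u·v + 2]].
At the point, J = [[3.000, -6.000], [11.250, -13.000]].
det J = 28.500.

28.500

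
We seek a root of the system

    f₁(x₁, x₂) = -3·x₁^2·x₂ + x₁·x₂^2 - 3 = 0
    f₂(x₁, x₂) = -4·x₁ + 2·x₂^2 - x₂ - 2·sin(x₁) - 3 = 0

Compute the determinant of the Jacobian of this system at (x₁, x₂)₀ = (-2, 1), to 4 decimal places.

-11.6833

J = [[-6·x₁·x₂ + x₂^2, -3·x₁^2 + 2·x₁·x₂], [-2·cos(x₁) - 4, 4·x₂ - 1]].
At the point, J = [[13.0000, -16.0000], [-3.167706, 3.0000]].
det J = -11.6833.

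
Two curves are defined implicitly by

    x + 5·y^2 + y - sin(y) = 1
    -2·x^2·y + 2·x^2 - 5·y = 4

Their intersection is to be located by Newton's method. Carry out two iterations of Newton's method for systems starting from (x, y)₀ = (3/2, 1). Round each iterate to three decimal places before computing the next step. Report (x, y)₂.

(1.278, -0.496)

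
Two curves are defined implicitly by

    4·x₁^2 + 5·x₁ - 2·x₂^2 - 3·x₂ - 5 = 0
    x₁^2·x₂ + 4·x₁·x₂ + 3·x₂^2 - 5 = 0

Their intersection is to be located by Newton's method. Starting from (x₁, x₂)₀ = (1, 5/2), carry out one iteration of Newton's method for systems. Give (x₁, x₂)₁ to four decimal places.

(0.9533, 1.2225)

At (1, 5/2): F = (-16.0000, 26.2500).
Jacobian J = [[8·x₁ + 5, -4·x₂ - 3], [2·x₁·x₂ + 4·x₂, x₁^2 + 4·x₁ + 6·x₂]].
At the point, J = [[13.0000, -13.0000], [15.0000, 20.0000]] (det J = 455.0000).
Solving J·Δ = −F gives Δ = (-0.0467, -1.2775).
Then the next iterate is (x₁, x₂)₁ = (0.9533, 1.2225).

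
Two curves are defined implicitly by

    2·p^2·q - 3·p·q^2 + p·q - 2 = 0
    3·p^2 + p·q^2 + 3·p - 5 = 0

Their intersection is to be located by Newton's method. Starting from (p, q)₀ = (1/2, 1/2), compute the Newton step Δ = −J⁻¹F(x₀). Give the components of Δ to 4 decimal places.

At (1/2, 1/2): F = (-1.8750, -2.6250).
Jacobian J = [[4·p·q - 3·q^2 + q, 2·p^2 - 6·p·q + p], [6·p + q^2 + 3, 2·p·q]].
At the point, J = [[0.7500, -0.5000], [6.2500, 0.5000]] (det J = 3.5000).
Solving J·Δ = −F gives Δ = (0.6429, -2.7857).

(0.6429, -2.7857)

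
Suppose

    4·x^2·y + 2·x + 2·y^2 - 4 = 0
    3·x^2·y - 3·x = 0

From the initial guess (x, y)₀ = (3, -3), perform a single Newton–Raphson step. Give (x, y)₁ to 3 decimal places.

At (3, -3): F = (-88.000, -90.000).
Jacobian J = [[8·x·y + 2, 4·x^2 + 4·y], [6·x·y - 3, 3·x^2]].
At the point, J = [[-70.000, 24.000], [-57.000, 27.000]] (det J = -522.000).
Solving J·Δ = −F gives Δ = (-0.414, 2.460).
Then the next iterate is (x, y)₁ = (2.586, -0.540).

(2.586, -0.540)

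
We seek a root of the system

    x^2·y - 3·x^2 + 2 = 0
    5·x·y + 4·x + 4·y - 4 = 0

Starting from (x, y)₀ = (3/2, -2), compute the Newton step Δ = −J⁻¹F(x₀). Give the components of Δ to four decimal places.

At (3/2, -2): F = (-9.2500, -21.0000).
Jacobian J = [[2·x·y - 6·x, x^2], [5·y + 4, 5·x + 4]].
At the point, J = [[-15.0000, 2.2500], [-6.0000, 11.5000]] (det J = -159.0000).
Solving J·Δ = −F gives Δ = (-0.3719, 1.6321).

(-0.3719, 1.6321)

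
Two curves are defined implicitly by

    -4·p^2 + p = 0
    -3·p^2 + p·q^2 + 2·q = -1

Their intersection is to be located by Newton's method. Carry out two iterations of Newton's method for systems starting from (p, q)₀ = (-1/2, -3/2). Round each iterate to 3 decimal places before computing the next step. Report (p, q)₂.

(-0.062, -0.551)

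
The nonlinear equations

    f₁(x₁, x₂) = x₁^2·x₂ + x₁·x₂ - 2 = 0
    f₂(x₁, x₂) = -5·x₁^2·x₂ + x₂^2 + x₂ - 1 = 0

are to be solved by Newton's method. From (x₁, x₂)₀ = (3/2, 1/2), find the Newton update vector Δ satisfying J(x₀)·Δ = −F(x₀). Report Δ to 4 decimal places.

At (3/2, 1/2): F = (-0.1250, -5.8750).
Jacobian J = [[2·x₁·x₂ + x₂, x₁^2 + x₁], [-10·x₁·x₂, -5·x₁^2 + 2·x₂ + 1]].
At the point, J = [[2.0000, 3.7500], [-7.5000, -9.2500]] (det J = 9.6250).
Solving J·Δ = −F gives Δ = (-2.4091, 1.3182).

(-2.4091, 1.3182)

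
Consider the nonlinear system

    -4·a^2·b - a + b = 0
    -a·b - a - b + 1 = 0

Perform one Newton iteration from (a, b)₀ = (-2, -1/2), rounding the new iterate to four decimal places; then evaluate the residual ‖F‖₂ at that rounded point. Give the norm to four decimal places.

At (-2, -1/2): F = (9.5000, 2.5000).
Jacobian J = [[-8·a·b - 1, -4·a^2 + 1], [-b - 1, -a - 1]].
At the point, J = [[-9.0000, -15.0000], [-0.5000, 1.0000]] (det J = -16.5000).
Solving J·Δ = −F gives Δ = (2.8485, -1.0758).
Then the next iterate is (a, b)₁ = (0.8485, -1.5758).
Re-evaluating at (0.8485, -1.5758): F = (2.113703, 3.064366), so ‖F‖₂ = 3.7226.

3.7226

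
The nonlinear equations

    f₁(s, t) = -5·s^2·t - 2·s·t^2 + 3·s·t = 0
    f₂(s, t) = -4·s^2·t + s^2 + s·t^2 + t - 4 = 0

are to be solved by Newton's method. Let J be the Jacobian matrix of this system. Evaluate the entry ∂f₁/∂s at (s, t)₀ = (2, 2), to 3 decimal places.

∂f₁/∂s = -10·s·t - 2·t^2 + 3·t.
At (2, 2) this is -42.000.

-42.000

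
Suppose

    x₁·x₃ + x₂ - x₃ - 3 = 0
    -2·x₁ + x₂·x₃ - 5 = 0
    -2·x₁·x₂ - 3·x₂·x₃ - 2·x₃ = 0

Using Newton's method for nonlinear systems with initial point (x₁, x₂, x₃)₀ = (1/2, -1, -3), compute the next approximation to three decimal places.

(1.250, 0.000, -10.500)

At (1/2, -1, -3): F = (-2.500, -3.000, -2.000).
Jacobian J = [[x₃, 1, x₁ - 1], [-2, x₃, x₂], [-2·x₂, -2·x₁ - 3·x₃, -3·x₂ - 2]].
At the point, J = [[-3.000, 1.000, -0.500], [-2.000, -3.000, -1.000], [2.000, 8.000, 1.000]] (det J = -10.000).
Solving J·Δ = −F gives Δ = (0.750, 1.000, -7.500).
Then the next iterate is (x₁, x₂, x₃)₁ = (1.250, 0.000, -10.500).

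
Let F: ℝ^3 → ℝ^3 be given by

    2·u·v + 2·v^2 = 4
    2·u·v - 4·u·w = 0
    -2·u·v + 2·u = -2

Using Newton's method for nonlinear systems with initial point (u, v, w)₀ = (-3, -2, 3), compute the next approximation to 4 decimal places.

(-0.8667, -1.4667, 2.1111)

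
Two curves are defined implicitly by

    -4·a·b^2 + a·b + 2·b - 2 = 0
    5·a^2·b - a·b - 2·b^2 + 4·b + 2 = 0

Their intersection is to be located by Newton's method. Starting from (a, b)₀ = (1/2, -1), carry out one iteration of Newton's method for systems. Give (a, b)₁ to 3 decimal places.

(-0.965, -1.127)

At (1/2, -1): F = (-6.500, -4.750).
Jacobian J = [[-4·b^2 + b, -8·a·b + a + 2], [10·a·b - b, 5·a^2 - a - 4·b + 4]].
At the point, J = [[-5.000, 6.500], [-4.000, 8.750]] (det J = -17.750).
Solving J·Δ = −F gives Δ = (-1.465, -0.127).
Then the next iterate is (a, b)₁ = (-0.965, -1.127).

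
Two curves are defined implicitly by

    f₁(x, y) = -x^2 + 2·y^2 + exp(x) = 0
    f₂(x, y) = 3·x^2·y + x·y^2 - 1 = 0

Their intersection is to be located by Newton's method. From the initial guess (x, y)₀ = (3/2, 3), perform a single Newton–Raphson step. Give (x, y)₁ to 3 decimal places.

At (3/2, 3): F = (20.23169, 32.750).
Jacobian J = [[-2·x + exp(x), 4·y], [6·x·y + y^2, 3·x^2 + 2·x·y]].
At the point, J = [[1.48169, 12.000], [36.000, 15.750]] (det J = -408.66340).
Solving J·Δ = −F gives Δ = (-0.182, -1.664).
Then the next iterate is (x, y)₁ = (1.318, 1.336).

(1.318, 1.336)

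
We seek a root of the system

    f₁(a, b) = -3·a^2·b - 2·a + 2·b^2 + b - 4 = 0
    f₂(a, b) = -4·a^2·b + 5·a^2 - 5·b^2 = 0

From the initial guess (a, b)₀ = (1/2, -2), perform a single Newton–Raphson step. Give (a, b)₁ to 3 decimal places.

(0.966, -1.437)

At (1/2, -2): F = (2.500, -16.750).
Jacobian J = [[-6·a·b - 2, -3·a^2 + 4·b + 1], [-8·a·b + 10·a, -4·a^2 - 10·b]].
At the point, J = [[4.000, -7.750], [13.000, 19.000]] (det J = 176.750).
Solving J·Δ = −F gives Δ = (0.466, 0.563).
Then the next iterate is (a, b)₁ = (0.966, -1.437).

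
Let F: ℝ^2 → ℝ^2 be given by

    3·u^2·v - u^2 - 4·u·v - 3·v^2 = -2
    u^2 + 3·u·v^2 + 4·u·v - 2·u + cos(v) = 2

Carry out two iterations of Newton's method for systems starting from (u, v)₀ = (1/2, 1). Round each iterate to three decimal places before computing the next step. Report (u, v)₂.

(0.639, 0.543)

At (1/2, 1): F = (-2.500, 1.29030).
Jacobian J = [[6·u·v - 2·u - 4·v, 3·u^2 - 4·u - 6·v], [2·u + 3·v^2 + 4·v - 2, 6·u·v + 4·u - sin(v)]].
At the point, J = [[-2.000, -7.250], [6.000, 4.15853]] (det J = 35.18294).
Solving J·Δ = −F gives Δ = (0.030, -0.353).
Then the next iterate is (u, v)₁ = (0.530, 0.647).
Round to (0.530, 0.647) and repeat: F = (-0.36314, 0.05602), J = [[-1.59054, -5.15930], [2.90383, 3.57466]].
Δ = (0.109, -0.104), so (u, v)₂ = (0.639, 0.543).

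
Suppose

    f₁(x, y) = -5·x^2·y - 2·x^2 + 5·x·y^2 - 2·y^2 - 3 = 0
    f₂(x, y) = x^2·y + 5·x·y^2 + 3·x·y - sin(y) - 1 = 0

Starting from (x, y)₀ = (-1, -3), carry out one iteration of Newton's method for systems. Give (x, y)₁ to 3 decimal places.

(-1.061, -1.536)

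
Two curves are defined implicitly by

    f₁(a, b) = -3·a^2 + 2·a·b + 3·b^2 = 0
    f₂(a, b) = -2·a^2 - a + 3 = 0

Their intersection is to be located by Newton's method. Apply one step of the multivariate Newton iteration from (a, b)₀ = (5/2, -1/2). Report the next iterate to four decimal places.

At (5/2, -1/2): F = (-20.5000, -12.0000).
Jacobian J = [[-6·a + 2·b, 2·a + 6·b], [-4·a - 1, 0]].
At the point, J = [[-16.0000, 2.0000], [-11.0000, 0.0000]] (det J = 22.0000).
Solving J·Δ = −F gives Δ = (-1.0909, 1.5227).
Then the next iterate is (a, b)₁ = (1.4091, 1.0227).

(1.4091, 1.0227)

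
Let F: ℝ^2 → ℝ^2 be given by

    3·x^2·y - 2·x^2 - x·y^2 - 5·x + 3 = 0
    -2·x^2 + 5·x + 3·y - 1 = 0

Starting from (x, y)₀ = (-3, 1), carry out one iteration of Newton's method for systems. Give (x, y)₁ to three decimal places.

(-1.136, 0.769)

At (-3, 1): F = (30.000, -31.000).
Jacobian J = [[6·x·y - 4·x - y^2 - 5, 3·x^2 - 2·x·y], [-4·x + 5, 3]].
At the point, J = [[-12.000, 33.000], [17.000, 3.000]] (det J = -597.000).
Solving J·Δ = −F gives Δ = (1.864, -0.231).
Then the next iterate is (x, y)₁ = (-1.136, 0.769).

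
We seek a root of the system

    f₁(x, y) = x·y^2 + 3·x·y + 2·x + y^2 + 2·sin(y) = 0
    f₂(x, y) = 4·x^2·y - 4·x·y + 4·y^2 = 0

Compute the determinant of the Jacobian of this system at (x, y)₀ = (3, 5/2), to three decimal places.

-676.886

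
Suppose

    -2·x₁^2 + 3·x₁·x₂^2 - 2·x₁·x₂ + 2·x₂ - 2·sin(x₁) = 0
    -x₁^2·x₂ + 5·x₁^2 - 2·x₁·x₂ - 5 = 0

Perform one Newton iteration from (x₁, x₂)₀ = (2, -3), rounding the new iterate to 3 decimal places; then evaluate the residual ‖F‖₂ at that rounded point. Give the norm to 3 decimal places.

At (2, -3): F = (50.18141, 39.000).
Jacobian J = [[-4·x₁ + 3·x₂^2 - 2·x₂ - 2·cos(x₁), 6·x₁·x₂ - 2·x₁ + 2], [-2·x₁·x₂ + 10·x₁ - 2·x₂, -x₁^2 - 2·x₁]].
At the point, J = [[25.83229, -38.000], [38.000, -8.000]] (det J = 1237.34165).
Solving J·Δ = −F gives Δ = (-0.873, 0.727).
Then the next iterate is (x₁, x₂)₁ = (1.127, -2.273).
Re-evaluating at (1.127, -2.273): F = (13.69886, 9.36099), so ‖F‖₂ = 16.592.

16.592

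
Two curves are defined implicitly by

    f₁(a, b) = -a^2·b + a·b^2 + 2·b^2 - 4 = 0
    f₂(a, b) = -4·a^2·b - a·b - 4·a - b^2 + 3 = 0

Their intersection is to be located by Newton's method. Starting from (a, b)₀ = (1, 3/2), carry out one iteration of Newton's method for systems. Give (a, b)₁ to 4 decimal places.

(0.4795, 1.2949)

At (1, 3/2): F = (1.2500, -10.7500).
Jacobian J = [[-2·a·b + b^2, -a^2 + 2·a·b + 4·b], [-8·a·b - b - 4, -4·a^2 - a - 2·b]].
At the point, J = [[-0.7500, 8.0000], [-17.5000, -8.0000]] (det J = 146.0000).
Solving J·Δ = −F gives Δ = (-0.5205, -0.2051).
Then the next iterate is (a, b)₁ = (0.4795, 1.2949).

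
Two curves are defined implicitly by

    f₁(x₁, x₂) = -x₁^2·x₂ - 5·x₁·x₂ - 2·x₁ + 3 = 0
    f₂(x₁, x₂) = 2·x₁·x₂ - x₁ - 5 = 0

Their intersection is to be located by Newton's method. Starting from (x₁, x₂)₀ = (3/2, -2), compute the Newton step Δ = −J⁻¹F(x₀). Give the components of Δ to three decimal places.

(-9.389, -11.481)

At (3/2, -2): F = (19.500, -12.500).
Jacobian J = [[-2·x₁·x₂ - 5·x₂ - 2, -x₁^2 - 5·x₁], [2·x₂ - 1, 2·x₁]].
At the point, J = [[14.000, -9.750], [-5.000, 3.000]] (det J = -6.750).
Solving J·Δ = −F gives Δ = (-9.389, -11.481).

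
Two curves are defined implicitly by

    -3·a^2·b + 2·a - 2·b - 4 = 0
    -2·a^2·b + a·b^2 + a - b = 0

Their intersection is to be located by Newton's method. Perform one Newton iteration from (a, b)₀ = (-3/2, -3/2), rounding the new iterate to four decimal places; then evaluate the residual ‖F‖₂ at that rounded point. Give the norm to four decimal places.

At (-3/2, -3/2): F = (6.1250, 3.3750).
Jacobian J = [[-6·a·b + 2, -3·a^2 - 2], [-4·a·b + b^2 + 1, -2·a^2 + 2·a·b - 1]].
At the point, J = [[-11.5000, -8.7500], [-5.7500, -1.0000]] (det J = -38.8125).
Solving J·Δ = −F gives Δ = (0.6031, -0.0926).
Then the next iterate is (a, b)₁ = (-0.8969, -1.5926).
Re-evaluating at (-0.8969, -1.5926): F = (1.234804, 0.983095), so ‖F‖₂ = 1.5784.

1.5784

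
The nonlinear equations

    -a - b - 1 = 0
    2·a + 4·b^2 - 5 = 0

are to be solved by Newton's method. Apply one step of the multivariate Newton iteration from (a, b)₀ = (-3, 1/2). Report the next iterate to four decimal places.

At (-3, 1/2): F = (1.5000, -10.0000).
Jacobian J = [[-1, -1], [2, 8·b]].
At the point, J = [[-1.0000, -1.0000], [2.0000, 4.0000]] (det J = -2.0000).
Solving J·Δ = −F gives Δ = (-2.0000, 3.5000).
Then the next iterate is (a, b)₁ = (-5.0000, 4.0000).

(-5.0000, 4.0000)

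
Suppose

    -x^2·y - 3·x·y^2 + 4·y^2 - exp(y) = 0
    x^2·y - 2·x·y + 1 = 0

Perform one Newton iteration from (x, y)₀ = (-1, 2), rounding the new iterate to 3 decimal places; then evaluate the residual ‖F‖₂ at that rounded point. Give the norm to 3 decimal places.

5.343

At (-1, 2): F = (18.61094, 7.000).
Jacobian J = [[-2·x·y - 3·y^2, -x^2 - 6·x·y + 8·y - exp(y)], [2·x·y - 2·y, x^2 - 2·x]].
At the point, J = [[-8.000, 19.61094], [-8.000, 3.000]] (det J = 132.88755).
Solving J·Δ = −F gives Δ = (0.613, -0.699).
Then the next iterate is (x, y)₁ = (-0.387, 1.301).
Re-evaluating at (-0.387, 1.301): F = (4.86770, 2.20182), so ‖F‖₂ = 5.343.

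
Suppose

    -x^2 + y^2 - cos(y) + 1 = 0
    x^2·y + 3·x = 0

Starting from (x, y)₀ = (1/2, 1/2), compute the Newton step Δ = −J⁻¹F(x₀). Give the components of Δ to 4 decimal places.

(-0.4373, -0.3783)

At (1/2, 1/2): F = (0.122417, 1.6250).
Jacobian J = [[-2·x, 2·y + sin(y)], [2·x·y + 3, x^2]].
At the point, J = [[-1.0000, 1.479426], [3.5000, 0.2500]] (det J = -5.427989).
Solving J·Δ = −F gives Δ = (-0.4373, -0.3783).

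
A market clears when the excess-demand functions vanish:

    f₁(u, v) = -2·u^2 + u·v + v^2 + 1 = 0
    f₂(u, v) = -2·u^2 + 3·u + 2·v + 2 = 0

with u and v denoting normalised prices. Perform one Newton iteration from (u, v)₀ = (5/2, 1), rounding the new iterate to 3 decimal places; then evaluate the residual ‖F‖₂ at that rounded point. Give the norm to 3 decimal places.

At (5/2, 1): F = (-8.000, -1.000).
Jacobian J = [[-4·u + v, u + 2·v], [-4·u + 3, 2]].
At the point, J = [[-9.000, 4.500], [-7.000, 2.000]] (det J = 13.500).
Solving J·Δ = −F gives Δ = (0.852, 3.481).
Then the next iterate is (u, v)₁ = (3.352, 4.481).
Re-evaluating at (3.352, 4.481): F = (13.62786, -1.45381), so ‖F‖₂ = 13.705.

13.705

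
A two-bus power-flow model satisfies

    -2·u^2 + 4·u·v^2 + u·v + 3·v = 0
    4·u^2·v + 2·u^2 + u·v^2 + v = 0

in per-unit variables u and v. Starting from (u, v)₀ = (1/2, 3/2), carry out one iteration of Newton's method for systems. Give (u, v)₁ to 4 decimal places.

At (1/2, 3/2): F = (9.2500, 4.6250).
Jacobian J = [[-4·u + 4·v^2 + v, 8·u·v + u + 3], [8·u·v + 4·u + v^2, 4·u^2 + 2·u·v + 1]].
At the point, J = [[8.5000, 9.5000], [10.2500, 3.5000]] (det J = -67.6250).
Solving J·Δ = −F gives Δ = (-0.1710, -0.8207).
Then the next iterate is (u, v)₁ = (0.3290, 0.6793).

(0.3290, 0.6793)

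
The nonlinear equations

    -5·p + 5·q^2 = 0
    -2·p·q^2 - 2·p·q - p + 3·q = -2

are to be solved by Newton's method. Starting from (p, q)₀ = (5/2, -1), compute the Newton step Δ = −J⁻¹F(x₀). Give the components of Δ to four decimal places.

At (5/2, -1): F = (-7.5000, -3.5000).
Jacobian J = [[-5, 10·q], [-2·q^2 - 2·q - 1, -4·p·q - 2·p + 3]].
At the point, J = [[-5.0000, -10.0000], [-1.0000, 8.0000]] (det J = -50.0000).
Solving J·Δ = −F gives Δ = (-1.9000, 0.2000).

(-1.9000, 0.2000)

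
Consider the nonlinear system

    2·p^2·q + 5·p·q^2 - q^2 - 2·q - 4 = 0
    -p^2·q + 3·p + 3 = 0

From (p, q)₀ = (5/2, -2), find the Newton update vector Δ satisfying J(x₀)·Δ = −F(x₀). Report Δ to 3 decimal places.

At (5/2, -2): F = (21.000, 23.000).
Jacobian J = [[4·p·q + 5·q^2, 2·p^2 + 10·p·q - 2·q - 2], [-2·p·q + 3, -p^2]].
At the point, J = [[0.000, -35.500], [13.000, -6.250]] (det J = 461.500).
Solving J·Δ = −F gives Δ = (-1.485, 0.592).

(-1.485, 0.592)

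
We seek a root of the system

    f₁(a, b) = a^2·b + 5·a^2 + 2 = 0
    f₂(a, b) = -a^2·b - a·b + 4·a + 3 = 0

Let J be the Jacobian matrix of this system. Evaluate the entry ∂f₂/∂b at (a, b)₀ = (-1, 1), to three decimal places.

0.000

∂f₂/∂b = -a^2 - a.
At (-1, 1) this is 0.000.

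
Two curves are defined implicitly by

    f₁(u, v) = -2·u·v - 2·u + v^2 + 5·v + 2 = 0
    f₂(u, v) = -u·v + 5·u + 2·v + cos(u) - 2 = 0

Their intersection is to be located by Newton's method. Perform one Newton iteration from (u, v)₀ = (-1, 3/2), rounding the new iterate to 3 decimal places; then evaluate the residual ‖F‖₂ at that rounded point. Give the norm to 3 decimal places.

3.806

At (-1, 3/2): F = (16.750, -1.95970).
Jacobian J = [[-2·v - 2, -2·u + 2·v + 5], [-v - sin(u) + 5, -u + 2]].
At the point, J = [[-5.000, 10.000], [4.34147, 3.000]] (det J = -58.41471).
Solving J·Δ = −F gives Δ = (1.196, -1.077).
Then the next iterate is (u, v)₁ = (0.196, 0.423).
Re-evaluating at (0.196, 0.423): F = (3.73611, 0.72395), so ‖F‖₂ = 3.806.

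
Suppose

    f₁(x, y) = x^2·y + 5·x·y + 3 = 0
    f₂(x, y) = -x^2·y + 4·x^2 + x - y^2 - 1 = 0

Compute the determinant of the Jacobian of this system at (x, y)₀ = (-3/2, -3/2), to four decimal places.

J = [[2·x·y + 5·y, x^2 + 5·x], [-2·x·y + 8·x + 1, -x^2 - 2·y]].
At the point, J = [[-3.0000, -5.2500], [-15.5000, 0.7500]].
det J = -83.6250.

-83.6250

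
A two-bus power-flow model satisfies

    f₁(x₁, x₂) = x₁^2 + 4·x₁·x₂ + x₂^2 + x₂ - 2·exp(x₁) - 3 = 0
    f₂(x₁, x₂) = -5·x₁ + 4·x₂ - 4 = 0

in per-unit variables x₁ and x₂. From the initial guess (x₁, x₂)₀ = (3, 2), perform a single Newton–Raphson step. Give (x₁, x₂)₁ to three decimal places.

(11.652, 15.565)

At (3, 2): F = (-4.17107, -11.000).
Jacobian J = [[2·x₁ + 4·x₂ - 2·exp(x₁), 4·x₁ + 2·x₂ + 1], [-5, 4]].
At the point, J = [[-26.17107, 17.000], [-5.000, 4.000]] (det J = -19.68430).
Solving J·Δ = −F gives Δ = (8.652, 13.565).
Then the next iterate is (x₁, x₂)₁ = (11.652, 15.565).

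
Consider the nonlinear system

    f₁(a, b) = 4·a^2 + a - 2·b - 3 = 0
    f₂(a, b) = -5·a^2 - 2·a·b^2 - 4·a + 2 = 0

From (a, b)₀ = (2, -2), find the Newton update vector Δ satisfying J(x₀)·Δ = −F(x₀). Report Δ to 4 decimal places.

(-1.0577, 0.5096)

At (2, -2): F = (19.0000, -42.0000).
Jacobian J = [[8·a + 1, -2], [-10·a - 2·b^2 - 4, -4·a·b]].
At the point, J = [[17.0000, -2.0000], [-32.0000, 16.0000]] (det J = 208.0000).
Solving J·Δ = −F gives Δ = (-1.0577, 0.5096).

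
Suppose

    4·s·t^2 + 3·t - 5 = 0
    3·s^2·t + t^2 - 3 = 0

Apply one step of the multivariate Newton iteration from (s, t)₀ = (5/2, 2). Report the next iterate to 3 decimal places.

At (5/2, 2): F = (41.000, 38.500).
Jacobian J = [[4·t^2, 8·s·t + 3], [6·s·t, 3·s^2 + 2·t]].
At the point, J = [[16.000, 43.000], [30.000, 22.750]] (det J = -926.000).
Solving J·Δ = −F gives Δ = (-0.781, -0.663).
Then the next iterate is (s, t)₁ = (1.719, 1.337).

(1.719, 1.337)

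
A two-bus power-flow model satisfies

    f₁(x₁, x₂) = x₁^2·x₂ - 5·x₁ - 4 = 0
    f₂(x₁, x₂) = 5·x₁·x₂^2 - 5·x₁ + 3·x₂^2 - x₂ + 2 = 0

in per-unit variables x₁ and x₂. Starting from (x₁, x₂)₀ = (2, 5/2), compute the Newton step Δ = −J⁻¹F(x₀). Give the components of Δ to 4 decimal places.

At (2, 5/2): F = (-4.0000, 70.7500).
Jacobian J = [[2·x₁·x₂ - 5, x₁^2], [5·x₂^2 - 5, 10·x₁·x₂ + 6·x₂ - 1]].
At the point, J = [[5.0000, 4.0000], [26.2500, 64.0000]] (det J = 215.0000).
Solving J·Δ = −F gives Δ = (2.5070, -2.1337).

(2.5070, -2.1337)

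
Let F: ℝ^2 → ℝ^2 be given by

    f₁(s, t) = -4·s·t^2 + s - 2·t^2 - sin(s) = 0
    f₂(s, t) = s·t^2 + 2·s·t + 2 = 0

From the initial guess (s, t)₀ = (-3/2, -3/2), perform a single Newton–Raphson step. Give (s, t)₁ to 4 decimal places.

(0.8806, -2.3930)

At (-3/2, -3/2): F = (8.497495, 3.1250).
Jacobian J = [[-4·t^2 - cos(s) + 1, -8·s·t - 4·t], [t^2 + 2·t, 2·s·t + 2·s]].
At the point, J = [[-8.070737, -12.0000], [-0.7500, 1.5000]] (det J = -21.106106).
Solving J·Δ = −F gives Δ = (2.3806, -0.8930).
Then the next iterate is (s, t)₁ = (0.8806, -2.3930).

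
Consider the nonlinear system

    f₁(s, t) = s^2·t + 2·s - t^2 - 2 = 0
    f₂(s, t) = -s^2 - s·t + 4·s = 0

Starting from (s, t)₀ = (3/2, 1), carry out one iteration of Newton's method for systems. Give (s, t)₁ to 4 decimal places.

At (3/2, 1): F = (2.2500, 2.2500).
Jacobian J = [[2·s·t + 2, s^2 - 2·t], [-2·s - t + 4, -s]].
At the point, J = [[5.0000, 0.2500], [0.0000, -1.5000]] (det J = -7.5000).
Solving J·Δ = −F gives Δ = (-0.5250, 1.5000).
Then the next iterate is (s, t)₁ = (0.9750, 2.5000).

(0.9750, 2.5000)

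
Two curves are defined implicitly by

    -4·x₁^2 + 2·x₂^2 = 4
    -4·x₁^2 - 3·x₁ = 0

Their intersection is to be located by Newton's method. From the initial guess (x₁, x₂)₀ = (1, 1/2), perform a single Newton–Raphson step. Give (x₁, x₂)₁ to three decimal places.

(0.364, 1.705)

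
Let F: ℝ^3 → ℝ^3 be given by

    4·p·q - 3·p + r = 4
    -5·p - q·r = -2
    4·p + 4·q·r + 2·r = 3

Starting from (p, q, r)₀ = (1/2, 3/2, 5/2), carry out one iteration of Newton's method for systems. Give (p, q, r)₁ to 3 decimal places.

(-0.731, 8.769, -8.346)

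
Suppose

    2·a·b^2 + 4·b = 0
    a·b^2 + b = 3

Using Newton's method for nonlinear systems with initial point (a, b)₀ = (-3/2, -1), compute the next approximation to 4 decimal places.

(12.0000, -3.0000)

At (-3/2, -1): F = (-7.0000, -5.5000).
Jacobian J = [[2·b^2, 4·a·b + 4], [b^2, 2·a·b + 1]].
At the point, J = [[2.0000, 10.0000], [1.0000, 4.0000]] (det J = -2.0000).
Solving J·Δ = −F gives Δ = (13.5000, -2.0000).
Then the next iterate is (a, b)₁ = (12.0000, -3.0000).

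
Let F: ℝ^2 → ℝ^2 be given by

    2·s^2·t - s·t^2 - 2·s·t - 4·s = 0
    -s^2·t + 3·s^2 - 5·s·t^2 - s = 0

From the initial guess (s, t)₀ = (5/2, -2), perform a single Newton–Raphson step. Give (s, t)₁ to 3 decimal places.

(1.465, -1.420)

At (5/2, -2): F = (-35.000, -21.250).
Jacobian J = [[4·s·t - t^2 - 2·t - 4, 2·s^2 - 2·s·t - 2·s], [-2·s·t + 6·s - 5·t^2 - 1, -s^2 - 10·s·t]].
At the point, J = [[-24.000, 17.500], [4.000, 43.750]] (det J = -1120.000).
Solving J·Δ = −F gives Δ = (-1.035, 0.580).
Then the next iterate is (s, t)₁ = (1.465, -1.420).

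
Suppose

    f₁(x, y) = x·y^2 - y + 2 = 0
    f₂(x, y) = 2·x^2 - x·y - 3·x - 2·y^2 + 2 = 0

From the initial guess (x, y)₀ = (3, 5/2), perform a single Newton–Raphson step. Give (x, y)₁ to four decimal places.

(2.3541, 1.4848)

At (3, 5/2): F = (18.2500, -9.0000).
Jacobian J = [[y^2, 2·x·y - 1], [4·x - y - 3, -x - 4·y]].
At the point, J = [[6.2500, 14.0000], [6.5000, -13.0000]] (det J = -172.2500).
Solving J·Δ = −F gives Δ = (-0.6459, -1.0152).
Then the next iterate is (x, y)₁ = (2.3541, 1.4848).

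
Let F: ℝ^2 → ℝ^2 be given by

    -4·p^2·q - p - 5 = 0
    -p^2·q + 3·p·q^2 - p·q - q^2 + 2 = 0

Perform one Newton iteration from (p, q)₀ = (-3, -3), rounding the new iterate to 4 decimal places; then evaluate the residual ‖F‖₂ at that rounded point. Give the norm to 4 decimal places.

36.3534

At (-3, -3): F = (106.0000, -70.0000).
Jacobian J = [[-8·p·q - 1, -4·p^2], [-2·p·q + 3·q^2 - q, -p^2 + 6·p·q - p - 2·q]].
At the point, J = [[-73.0000, -36.0000], [12.0000, 54.0000]] (det J = -3510.0000).
Solving J·Δ = −F gives Δ = (0.9128, 1.0934).
Then the next iterate is (p, q)₁ = (-2.0872, -1.9066).
Re-evaluating at (-2.0872, -1.9066): F = (30.310878, -20.070349), so ‖F‖₂ = 36.3534.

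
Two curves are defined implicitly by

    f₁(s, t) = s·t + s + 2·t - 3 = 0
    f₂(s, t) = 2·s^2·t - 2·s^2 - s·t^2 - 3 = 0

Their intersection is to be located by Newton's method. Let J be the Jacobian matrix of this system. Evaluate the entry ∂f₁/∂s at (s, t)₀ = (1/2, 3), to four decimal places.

4.0000

∂f₁/∂s = t + 1.
At (1/2, 3) this is 4.0000.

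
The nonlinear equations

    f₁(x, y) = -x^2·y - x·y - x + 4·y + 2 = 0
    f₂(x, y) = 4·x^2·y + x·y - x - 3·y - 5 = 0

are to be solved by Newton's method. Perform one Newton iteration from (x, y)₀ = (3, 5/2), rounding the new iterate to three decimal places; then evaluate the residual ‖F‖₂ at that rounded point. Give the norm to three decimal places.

20.968

At (3, 5/2): F = (-21.000, 82.000).
Jacobian J = [[-2·x·y - y - 1, -x^2 - x + 4], [8·x·y + y - 1, 4·x^2 + x - 3]].
At the point, J = [[-18.500, -8.000], [61.500, 36.000]] (det J = -174.000).
Solving J·Δ = −F gives Δ = (-0.575, -1.296).
Then the next iterate is (x, y)₁ = (2.425, 1.204).
Re-evaluating at (2.425, 1.204): F = (-5.60897, 20.20379), so ‖F‖₂ = 20.968.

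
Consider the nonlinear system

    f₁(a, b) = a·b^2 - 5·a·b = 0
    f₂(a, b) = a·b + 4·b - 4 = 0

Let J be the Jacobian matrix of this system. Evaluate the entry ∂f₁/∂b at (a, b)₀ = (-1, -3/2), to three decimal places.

∂f₁/∂b = 2·a·b - 5·a.
At (-1, -3/2) this is 8.000.

8.000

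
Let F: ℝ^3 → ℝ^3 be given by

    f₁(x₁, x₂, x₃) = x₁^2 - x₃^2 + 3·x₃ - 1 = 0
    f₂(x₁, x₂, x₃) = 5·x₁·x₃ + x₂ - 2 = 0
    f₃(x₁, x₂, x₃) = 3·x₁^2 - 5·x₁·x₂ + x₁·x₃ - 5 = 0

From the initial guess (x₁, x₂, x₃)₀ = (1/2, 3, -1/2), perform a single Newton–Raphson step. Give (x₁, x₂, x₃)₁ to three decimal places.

At (1/2, 3, -1/2): F = (-2.500, -0.250, -12.000).
Jacobian J = [[2·x₁, 0, -2·x₃ + 3], [5·x₃, 1, 5·x₁], [6·x₁ - 5·x₂ + x₃, -5·x₁, x₁]].
At the point, J = [[1.000, 0.000, 4.000], [-2.500, 1.000, 2.500], [-12.500, -2.500, 0.500]] (det J = 81.750).
Solving J·Δ = −F gives Δ = (-0.411, -2.598, 0.728).
Then the next iterate is (x₁, x₂, x₃)₁ = (0.089, 0.402, 0.228).

(0.089, 0.402, 0.228)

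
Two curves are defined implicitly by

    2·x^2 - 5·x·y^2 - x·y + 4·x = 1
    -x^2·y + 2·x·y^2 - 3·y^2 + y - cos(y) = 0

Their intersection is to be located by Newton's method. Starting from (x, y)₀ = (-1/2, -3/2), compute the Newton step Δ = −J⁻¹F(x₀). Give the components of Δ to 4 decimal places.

(-0.6201, 1.0258)

At (-1/2, -3/2): F = (2.3750, -10.195737).
Jacobian J = [[4·x - 5·y^2 - y + 4, -10·x·y - x], [-2·x·y + 2·y^2, -x^2 + 4·x·y - 6·y + sin(y) + 1]].
At the point, J = [[-7.7500, -7.0000], [3.0000, 11.752505]] (det J = -70.081914).
Solving J·Δ = −F gives Δ = (-0.6201, 1.0258).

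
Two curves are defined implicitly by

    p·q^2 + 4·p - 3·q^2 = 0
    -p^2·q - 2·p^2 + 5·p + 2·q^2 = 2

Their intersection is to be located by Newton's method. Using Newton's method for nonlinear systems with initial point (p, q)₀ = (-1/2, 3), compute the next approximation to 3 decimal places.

At (-1/2, 3): F = (-33.500, 12.250).
Jacobian J = [[q^2 + 4, 2·p·q - 6·q], [-2·p·q - 4·p + 5, -p^2 + 4·q]].
At the point, J = [[13.000, -21.000], [10.000, 11.750]] (det J = 362.750).
Solving J·Δ = −F gives Δ = (0.376, -1.363).
Then the next iterate is (p, q)₁ = (-0.124, 1.637).

(-0.124, 1.637)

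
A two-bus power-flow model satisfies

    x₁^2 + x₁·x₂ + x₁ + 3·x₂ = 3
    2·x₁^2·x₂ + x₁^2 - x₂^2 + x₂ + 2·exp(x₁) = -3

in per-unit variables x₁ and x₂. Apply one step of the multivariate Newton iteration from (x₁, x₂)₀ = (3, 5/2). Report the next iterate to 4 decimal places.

(2.3071, -0.4029)

At (3, 5/2): F = (24.0000, 93.421074).
Jacobian J = [[2·x₁ + x₂ + 1, x₁ + 3], [4·x₁·x₂ + 2·x₁ + 2·exp(x₁), 2·x₁^2 - 2·x₂ + 1]].
At the point, J = [[9.5000, 6.0000], [76.171074, 14.0000]] (det J = -324.026443).
Solving J·Δ = −F gives Δ = (-0.6929, -2.9029).
Then the next iterate is (x₁, x₂)₁ = (2.3071, -0.4029).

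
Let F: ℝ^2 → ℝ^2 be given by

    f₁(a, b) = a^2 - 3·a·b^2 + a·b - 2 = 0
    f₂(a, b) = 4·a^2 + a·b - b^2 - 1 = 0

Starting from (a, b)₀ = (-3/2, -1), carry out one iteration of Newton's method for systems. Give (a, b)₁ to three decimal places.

(-0.840, -0.845)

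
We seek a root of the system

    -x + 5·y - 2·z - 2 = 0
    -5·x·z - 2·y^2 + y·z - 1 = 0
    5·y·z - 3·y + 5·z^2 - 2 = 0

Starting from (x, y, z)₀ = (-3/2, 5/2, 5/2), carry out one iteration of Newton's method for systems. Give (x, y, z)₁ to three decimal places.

(-0.434, 0.909, 1.490)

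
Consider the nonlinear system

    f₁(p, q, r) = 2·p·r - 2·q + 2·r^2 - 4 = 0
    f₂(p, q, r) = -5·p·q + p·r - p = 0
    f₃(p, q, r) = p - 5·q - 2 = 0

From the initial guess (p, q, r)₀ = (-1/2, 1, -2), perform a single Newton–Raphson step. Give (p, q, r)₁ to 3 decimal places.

At (-1/2, 1, -2): F = (4.000, 4.000, -7.500).
Jacobian J = [[2·r, -2, 2·p + 4·r], [-5·q + r - 1, -5·p, p], [1, -5, 0]].
At the point, J = [[-4.000, -2.000, -9.000], [-8.000, 2.500, -0.500], [1.000, -5.000, 0.000]] (det J = -326.500).
Solving J·Δ = −F gives Δ = (-0.019, -1.504, 0.787).
Then the next iterate is (p, q, r)₁ = (-0.519, -0.504, -1.213).

(-0.519, -0.504, -1.213)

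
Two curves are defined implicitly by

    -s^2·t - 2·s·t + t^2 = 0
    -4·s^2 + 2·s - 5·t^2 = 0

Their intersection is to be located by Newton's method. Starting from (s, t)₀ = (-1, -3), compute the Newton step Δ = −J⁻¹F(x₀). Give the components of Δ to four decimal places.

(1.5000, 1.2000)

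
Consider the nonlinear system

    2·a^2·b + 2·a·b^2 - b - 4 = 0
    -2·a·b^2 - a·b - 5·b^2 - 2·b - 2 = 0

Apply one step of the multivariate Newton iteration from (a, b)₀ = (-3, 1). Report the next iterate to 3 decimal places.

(-1.600, 2.400)

At (-3, 1): F = (7.000, 0.000).
Jacobian J = [[4·a·b + 2·b^2, 2·a^2 + 4·a·b - 1], [-2·b^2 - b, -4·a·b - a - 10·b - 2]].
At the point, J = [[-10.000, 5.000], [-3.000, 3.000]] (det J = -15.000).
Solving J·Δ = −F gives Δ = (1.400, 1.400).
Then the next iterate is (a, b)₁ = (-1.600, 2.400).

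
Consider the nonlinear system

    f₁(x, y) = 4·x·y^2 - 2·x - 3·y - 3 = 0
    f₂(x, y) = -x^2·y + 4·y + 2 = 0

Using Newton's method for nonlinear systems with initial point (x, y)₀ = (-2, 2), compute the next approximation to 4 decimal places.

At (-2, 2): F = (-37.0000, 2.0000).
Jacobian J = [[4·y^2 - 2, 8·x·y - 3], [-2·x·y, -x^2 + 4]].
At the point, J = [[14.0000, -35.0000], [8.0000, 0.0000]] (det J = 280.0000).
Solving J·Δ = −F gives Δ = (-0.2500, -1.1571).
Then the next iterate is (x, y)₁ = (-2.2500, 0.8429).

(-2.2500, 0.8429)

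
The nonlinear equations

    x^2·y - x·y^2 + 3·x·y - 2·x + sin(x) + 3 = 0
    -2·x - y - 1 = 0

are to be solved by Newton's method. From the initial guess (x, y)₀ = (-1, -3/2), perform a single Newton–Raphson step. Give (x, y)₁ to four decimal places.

At (-1, -3/2): F = (9.408529, 2.5000).
Jacobian J = [[2·x·y - y^2 + 3·y + cos(x) - 2, x^2 - 2·x·y + 3·x], [-2, -1]].
At the point, J = [[-5.209698, -5.0000], [-2.0000, -1.0000]] (det J = -4.790302).
Solving J·Δ = −F gives Δ = (0.6454, 1.2093).
Then the next iterate is (x, y)₁ = (-0.3546, -0.2907).

(-0.3546, -0.2907)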